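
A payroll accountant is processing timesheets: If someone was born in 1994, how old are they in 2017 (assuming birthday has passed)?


Birth year: 1994
Current year: 2017
Age = current year - birth year
Age = 2017 - 1994 = 23

23


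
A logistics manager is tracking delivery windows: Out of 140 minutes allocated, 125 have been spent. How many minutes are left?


Total budget: 140 minutes
Time used: 125 minutes
Remaining: 140 - 125 = 15 minutes
Percent used: 89.3%
Percent remaining: 10.7%

15


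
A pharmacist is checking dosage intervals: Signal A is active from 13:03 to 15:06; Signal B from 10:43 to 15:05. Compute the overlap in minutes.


Interval A: [783, 906] minutes from midnight
Interval B: [643, 905] minutes from midnight
Overlap start = max(783, 643) = 783
Overlap end = min(906, 905) = 905
Overlap = 905 - 783 = 122 minutes

122


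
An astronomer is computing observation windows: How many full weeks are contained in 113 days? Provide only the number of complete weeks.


Total days: 113
Days per week: 7
Division: 113 / 7 = 16 remainder 1
Complete weeks: 16
Remaining days: 1

16


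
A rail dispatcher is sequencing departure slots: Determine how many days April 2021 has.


Month: April
Year: 2021
April is a 30-day month
Total: 30 days

30


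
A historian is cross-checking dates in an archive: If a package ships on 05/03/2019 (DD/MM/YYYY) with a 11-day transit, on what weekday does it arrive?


Start: 2019-03-05 (Tuesday)
Step 1 - find target date: add 11 days
  2019-03-05 + 11 days = 2019-03-16
Step 2 - day of week:
  11 mod 7 = 4
  Tuesday + 4 days -> Saturday
Result: Saturday (2019-03-16)

Saturday


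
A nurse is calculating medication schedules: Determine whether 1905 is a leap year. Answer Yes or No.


Year: 1905
Divisible by 4? 1905 / 4 = 476.25 -> No
Not divisible by 4, so NOT a leap year

No


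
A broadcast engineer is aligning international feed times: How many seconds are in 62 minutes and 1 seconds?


Minutes: 62
Extra seconds: 1
Seconds per minute: 60
Minutes to seconds: 62 x 60 = 3720
Total: 3720 + 1 = 3721

3721


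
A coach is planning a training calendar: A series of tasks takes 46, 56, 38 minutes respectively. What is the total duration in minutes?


Durations: 46, 56, 38
Running sum: 46
+ 56 = 102
+ 38 = 140
Total duration: 140 minutes
That is 2 hours and 20 minutes

140


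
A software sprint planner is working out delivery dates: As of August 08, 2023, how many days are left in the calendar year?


Start: August 08, 2023
End: December 31, 2023
Days left in August: 23
September: 30
October: 31
November: 30
December: 31
Sum of remaining months: 122
Total: 23 + 122 = 145

145


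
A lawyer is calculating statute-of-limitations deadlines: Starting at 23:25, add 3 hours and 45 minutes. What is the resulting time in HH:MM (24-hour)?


Start time: 23:25
Adding: 3 hours 45 minutes
Minutes: 25 + 45 = 70
Minute overflow: 70 >= 60, so carry 1 hour, minutes = 10
Hours: 23 + 3 + 1 = 27
Hour wraparound: 27 mod 24 = 3
Result: 03:10

03:10


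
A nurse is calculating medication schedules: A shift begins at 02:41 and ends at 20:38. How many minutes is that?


Start time: 02:41 = 161 minutes from midnight
End time: 20:38 = 1238 minutes from midnight
Difference: 1238 - 161 = 1077 minutes
That is 17 hours and 57 minutes

1077


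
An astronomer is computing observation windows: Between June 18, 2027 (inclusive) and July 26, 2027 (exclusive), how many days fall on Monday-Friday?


Start: 2027-06-18 (Friday)
End (exclusive): 2027-07-26 (Monday)
Total calendar days: 38
Full weeks: 38 // 7 = 5 -> 25 weekdays
Remaining 3 days starting on Friday:
  Fri(w), Sat(-), Sun(-) -> 1 weekdays
Total business days: 25 + 1 = 26

26


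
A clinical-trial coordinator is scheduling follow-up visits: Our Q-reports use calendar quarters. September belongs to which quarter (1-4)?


Month: September (month 9)
Q1: January-March (months 1-3)
Q2: April-June (months 4-6)
Q3: July-September (months 7-9)
Q4: October-December (months 10-12)
Month 9 falls in Q3

3


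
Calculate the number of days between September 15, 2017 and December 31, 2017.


Start: September 15, 2017
End: December 31, 2017
Days left in September: 15
October: 31
November: 30
December: 31
Sum of remaining months: 92
Total: 15 + 92 = 107

107


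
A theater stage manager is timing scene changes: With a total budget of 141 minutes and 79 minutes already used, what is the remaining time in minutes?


Total budget: 141 minutes
Time used: 79 minutes
Remaining: 141 - 79 = 62 minutes
Percent used: 56.0%
Percent remaining: 44.0%

62


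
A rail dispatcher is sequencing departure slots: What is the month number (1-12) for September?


Calendar month order:
8. August
9. September <--
10. October
September is month number 9

9


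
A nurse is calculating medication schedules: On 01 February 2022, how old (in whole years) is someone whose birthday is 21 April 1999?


Birth: 1999-04-21
Reference: 2022-02-01
Year difference: 2022 - 1999 = 23
Has birthday (04-21) occurred by 02-01? No
Birthday not yet reached this year -> subtract 1
Age in full years: 22

22


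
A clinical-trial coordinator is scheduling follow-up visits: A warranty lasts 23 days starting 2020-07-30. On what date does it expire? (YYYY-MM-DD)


Start: 2020-07-30
Adding 23 days
Days remaining in July: 1
After July: 22 days still to add
August 2020 has 31 days, need 22
Result: 2020-08-22

2020-08-22


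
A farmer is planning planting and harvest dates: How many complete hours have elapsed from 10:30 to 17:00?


Start: 10:30
End: 17:00
Hour difference: 17 - 10 = 7 hours
Minute difference: 0 - 30 = -30 minutes
Total minutes: 390
Complete hours: 390 / 60 = 6 (remainder 30)

6


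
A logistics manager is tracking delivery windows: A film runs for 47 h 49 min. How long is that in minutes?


Hours: 47
Minutes: 49
Convert hours to minutes: 47 x 60 = 2820
Add remaining minutes: 2820 + 49 = 2869

2869


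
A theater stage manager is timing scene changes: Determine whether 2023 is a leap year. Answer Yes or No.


Year: 2023
Divisible by 4? 2023 / 4 = 505.75 -> No
Not divisible by 4, so NOT a leap year

No


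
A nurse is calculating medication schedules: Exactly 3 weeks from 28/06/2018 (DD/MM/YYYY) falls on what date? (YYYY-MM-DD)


Start: 2018-06-28
Weeks to add: 3
Convert to days: 3 x 7 = 21 days
Add 21 days to 2018-06-28
Result: 2018-07-19

2018-07-19


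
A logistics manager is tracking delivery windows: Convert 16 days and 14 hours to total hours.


Days: 16
Extra hours: 14
Hours per day: 24
Days to hours: 16 x 24 = 384
Total: 384 + 14 = 398

398


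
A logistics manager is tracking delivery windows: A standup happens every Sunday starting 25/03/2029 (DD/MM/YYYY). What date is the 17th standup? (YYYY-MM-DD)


First occurrence: 2029-03-25 (occurrence 1)
Each occurrence is 7 days after the previous.
Occurrence 17 is 16 weeks after the first.
16 weeks = 112 days
2029-03-25 + 112 days = 2029-07-15

2029-07-15


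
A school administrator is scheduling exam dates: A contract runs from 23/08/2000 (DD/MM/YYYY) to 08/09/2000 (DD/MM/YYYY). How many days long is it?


Start date: 2000-08-23
End date: 2000-09-08
Aug 2000: +9 days
Sep 2000: +7 days
Total: 16 days

16


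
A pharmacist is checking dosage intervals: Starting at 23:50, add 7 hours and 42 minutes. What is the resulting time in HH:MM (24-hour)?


Start time: 23:50
Adding: 7 hours 42 minutes
Minutes: 50 + 42 = 92
Minute overflow: 92 >= 60, so carry 1 hour, minutes = 32
Hours: 23 + 7 + 1 = 31
Hour wraparound: 31 mod 24 = 7
Result: 07:32

07:32


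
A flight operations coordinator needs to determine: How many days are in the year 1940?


Year: 1940
Check leap year rules:
Divisible by 4? Yes
Divisible by 100? No
1940 is a leap year
Days: 366

366


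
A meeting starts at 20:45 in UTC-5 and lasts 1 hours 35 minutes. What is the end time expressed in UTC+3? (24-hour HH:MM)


Start: 20:45 in UTC-5
Step 1 - add duration:
  minutes: 45 + 35 = 80 (carry 1h)
  hours: 20 + 1 + 1 = 22
  end in UTC-5: 22:20
Step 2 - convert UTC-5 -> UTC+3:
  offset difference: 3 - (-5) = 8 hours
  22 + (8) = 30 -> mod 24 = 6
Result: 06:20 in UTC+3

06:20


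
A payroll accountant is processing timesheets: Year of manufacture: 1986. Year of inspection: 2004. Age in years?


Birth year: 1986
Current year: 2004
Age = current year - birth year
Age = 2004 - 1986 = 18

18


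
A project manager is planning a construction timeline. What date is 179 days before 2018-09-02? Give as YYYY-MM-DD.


Start: 2018-09-02
Subtracting 179 days
Days already passed in September: 2
After going back through September: 177 more days to subtract
August 2018: 31 days, 146 remaining
July 2018: 31 days, 115 remaining
June 2018: 30 days, 85 remaining
May 2018: 31 days, 54 remaining
Result: 2018-03-07

2018-03-07


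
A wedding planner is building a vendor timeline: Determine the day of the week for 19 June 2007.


Date: 2007-06-19
January 1, 2007 is a Monday
Day of year: 170
Offset from Jan 1: 169 days
169 mod 7 = 1
Result: Tuesday

Tuesday


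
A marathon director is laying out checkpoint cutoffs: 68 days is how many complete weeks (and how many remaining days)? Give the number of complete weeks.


Total days: 68
Days per week: 7
Division: 68 / 7 = 9 remainder 5
Complete weeks: 9
Remaining days: 5

9


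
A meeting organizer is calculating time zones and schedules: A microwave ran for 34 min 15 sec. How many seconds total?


Minutes: 34
Extra seconds: 15
Seconds per minute: 60
Minutes to seconds: 34 x 60 = 2040
Total: 2040 + 15 = 2055

2055


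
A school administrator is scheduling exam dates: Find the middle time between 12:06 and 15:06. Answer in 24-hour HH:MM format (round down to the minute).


Start time: 12:06 = 726 minutes from midnight
End time: 15:06 = 906 minutes from midnight
Sum: 726 + 906 = 1632
Midpoint: 1632 / 2 = 816 minutes
Convert: 816 / 60 = 13 hours, 36 minutes
Result: 13:36

13:36


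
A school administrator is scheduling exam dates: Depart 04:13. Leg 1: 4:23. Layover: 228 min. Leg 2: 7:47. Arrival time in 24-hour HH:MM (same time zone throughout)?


Depart: 04:13
Leg 1: +263 min -> 08:36
Layover: +228 min -> 12:24
Leg 2: +467 min -> 20:11
Total travel: 958 minutes = 15h 58m
Arrival: 20:11

20:11


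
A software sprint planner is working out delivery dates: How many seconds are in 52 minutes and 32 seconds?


Minutes: 52
Seconds: 32
Convert minutes to seconds: 52 x 60 = 3120
Add remaining seconds: 3120 + 32 = 3152

3152


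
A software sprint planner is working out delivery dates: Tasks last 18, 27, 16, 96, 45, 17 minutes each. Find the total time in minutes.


Durations: 18, 27, 16, 96, 45, 17
Running sum: 18
+ 27 = 45
+ 16 = 61
+ 96 = 157
+ 45 = 202
+ 17 = 219
Total duration: 219 minutes
That is 3 hours and 39 minutes

219


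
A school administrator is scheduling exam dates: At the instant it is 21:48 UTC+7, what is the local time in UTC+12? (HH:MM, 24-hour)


Local time: 21:48 at UTC+7 (offset 7h)
Target zone: UTC+12 (offset 12h)
Difference: 12 - (7) = 5 hours
Calculation: 21 + (5) = 26
Wraparound: (26) mod 24 = 2
Result: 02:48

02:48


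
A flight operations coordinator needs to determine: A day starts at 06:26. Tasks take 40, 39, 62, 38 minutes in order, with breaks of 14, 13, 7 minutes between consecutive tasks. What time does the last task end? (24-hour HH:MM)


Start: 06:26 = 386 min from midnight
  after task 1 (40 min): 07:06
  after break (14 min): 07:20
  after task 2 (39 min): 07:59
  after break (13 min): 08:12
  after task 3 (62 min): 09:14
  after break (7 min): 09:21
  after task 4 (38 min): 09:59
Total elapsed: 213 minutes
End time: 09:59

09:59


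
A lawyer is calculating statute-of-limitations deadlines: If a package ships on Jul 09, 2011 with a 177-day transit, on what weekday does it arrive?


Start: 2011-07-09 (Saturday)
Step 1 - find target date: add 177 days
  2011-07-09 + 177 days = 2012-01-02
Step 2 - day of week:
  177 mod 7 = 2
  Saturday + 2 days -> Monday
Result: Monday (2012-01-02)

Monday


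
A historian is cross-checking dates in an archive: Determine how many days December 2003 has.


Month: December
Year: 2003
December is a 31-day month
Total: 31 days

31


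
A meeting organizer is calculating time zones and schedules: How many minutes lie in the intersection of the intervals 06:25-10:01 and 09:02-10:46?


Interval A: [385, 601] minutes from midnight
Interval B: [542, 646] minutes from midnight
Overlap start = max(385, 542) = 542
Overlap end = min(601, 646) = 601
Overlap = 601 - 542 = 59 minutes

59


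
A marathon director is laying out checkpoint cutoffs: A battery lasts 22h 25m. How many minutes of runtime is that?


Hours: 22
Extra minutes: 25
Minutes per hour: 60
Hours to minutes: 22 x 60 = 1320
Total: 1320 + 25 = 1345

1345


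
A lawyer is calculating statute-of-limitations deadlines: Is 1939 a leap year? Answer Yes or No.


Year: 1939
Divisible by 4? 1939 / 4 = 484.75 -> No
Not divisible by 4, so NOT a leap year

No


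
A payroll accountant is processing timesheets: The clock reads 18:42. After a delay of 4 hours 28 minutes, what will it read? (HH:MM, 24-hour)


Start time: 18:42
Adding: 4 hours 28 minutes
Minutes: 42 + 28 = 70
Minute overflow: 70 >= 60, so carry 1 hour, minutes = 10
Hours: 18 + 4 + 1 = 23
Result: 23:10

23:10


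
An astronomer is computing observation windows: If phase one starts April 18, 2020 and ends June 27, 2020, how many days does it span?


Start date: 2020-04-18
End date: 2020-06-27
Apr 2020: +13 days
May 2020: +31 days
Jun 2020: +26 days
Total: 70 days

70


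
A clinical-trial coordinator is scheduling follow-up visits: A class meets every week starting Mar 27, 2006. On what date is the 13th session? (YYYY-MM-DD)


First occurrence: 2006-03-27 (occurrence 1)
Each occurrence is 7 days after the previous.
Occurrence 13 is 12 weeks after the first.
12 weeks = 84 days
2006-03-27 + 84 days = 2006-06-19

2006-06-19


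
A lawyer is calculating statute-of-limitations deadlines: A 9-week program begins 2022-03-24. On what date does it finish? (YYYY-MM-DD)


Start: 2022-03-24
Weeks to add: 9
Convert to days: 9 x 7 = 63 days
Add 63 days to 2022-03-24
Result: 2022-05-26

2022-05-26


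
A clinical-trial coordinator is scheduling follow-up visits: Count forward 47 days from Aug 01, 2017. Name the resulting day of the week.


Start: 2017-08-01 (Tuesday)
Step 1 - find target date: add 47 days
  2017-08-01 + 47 days = 2017-09-17
Step 2 - day of week:
  47 mod 7 = 5
  Tuesday + 5 days -> Sunday
Result: Sunday (2017-09-17)

Sunday


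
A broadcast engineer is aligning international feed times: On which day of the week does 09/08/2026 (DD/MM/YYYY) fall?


Date: 2026-08-09
January 1, 2026 is a Thursday
Day of year: 221
Offset from Jan 1: 220 days
220 mod 7 = 3
Result: Sunday

Sunday


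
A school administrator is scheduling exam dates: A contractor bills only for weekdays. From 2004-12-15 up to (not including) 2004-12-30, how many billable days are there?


Start: 2004-12-15 (Wednesday)
End (exclusive): 2004-12-30 (Thursday)
Total calendar days: 15
Full weeks: 15 // 7 = 2 -> 10 weekdays
Remaining 1 days starting on Wednesday:
  Wed(w) -> 1 weekdays
Total business days: 10 + 1 = 11

11


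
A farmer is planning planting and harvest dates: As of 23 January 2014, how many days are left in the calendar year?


Start: January 23, 2014
End: December 31, 2014
Days left in January: 8
February: 28
March: 31
April: 30
May: 31
... plus remaining months
Sum of remaining months: 334
Total: 8 + 334 = 342

342


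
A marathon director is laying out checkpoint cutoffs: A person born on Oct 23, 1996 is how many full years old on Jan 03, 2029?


Birth: 1996-10-23
Reference: 2029-01-03
Year difference: 2029 - 1996 = 33
Has birthday (10-23) occurred by 01-03? No
Birthday not yet reached this year -> subtract 1
Age in full years: 32

32


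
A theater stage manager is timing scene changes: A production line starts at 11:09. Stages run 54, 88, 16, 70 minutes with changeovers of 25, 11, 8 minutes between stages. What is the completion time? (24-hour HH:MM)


Start: 11:09 = 669 min from midnight
  after task 1 (54 min): 12:03
  after break (25 min): 12:28
  after task 2 (88 min): 13:56
  after break (11 min): 14:07
  after task 3 (16 min): 14:23
  after break (8 min): 14:31
  after task 4 (70 min): 15:41
Total elapsed: 272 minutes
End time: 15:41

15:41


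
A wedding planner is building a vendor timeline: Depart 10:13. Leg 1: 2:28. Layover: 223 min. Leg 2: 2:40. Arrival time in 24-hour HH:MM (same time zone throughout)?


Depart: 10:13
Leg 1: +148 min -> 12:41
Layover: +223 min -> 16:24
Leg 2: +160 min -> 19:04
Total travel: 531 minutes = 8h 51m
Arrival: 19:04

19:04


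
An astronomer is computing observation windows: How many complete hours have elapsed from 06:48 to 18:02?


Start: 06:48
End: 18:02
Hour difference: 18 - 6 = 12 hours
Minute difference: 2 - 48 = -46 minutes
Total minutes: 674
Complete hours: 674 / 60 = 11 (remainder 14)

11


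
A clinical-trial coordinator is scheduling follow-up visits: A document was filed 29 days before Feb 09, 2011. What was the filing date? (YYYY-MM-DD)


Start: 2011-02-09
Subtracting 29 days
Days already passed in February: 9
After going back through February: 20 more days to subtract
January 2011 has 31 days, need 20
Result: 2011-01-11

2011-01-11


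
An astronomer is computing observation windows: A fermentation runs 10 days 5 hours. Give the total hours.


Days: 10
Extra hours: 5
Hours per day: 24
Days to hours: 10 x 24 = 240
Total: 240 + 5 = 245

245


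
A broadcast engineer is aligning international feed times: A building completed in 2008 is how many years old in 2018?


Birth year: 2008
Current year: 2018
Age = current year - birth year
Age = 2018 - 2008 = 10

10


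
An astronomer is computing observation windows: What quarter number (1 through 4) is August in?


Month: August (month 8)
Q1: January-March (months 1-3)
Q2: April-June (months 4-6)
Q3: July-September (months 7-9)
Q4: October-December (months 10-12)
Month 8 falls in Q3

3


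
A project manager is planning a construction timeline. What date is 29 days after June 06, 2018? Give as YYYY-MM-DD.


Start: 2018-06-06
Adding 29 days
Days remaining in June: 24
After June: 5 days still to add
July 2018 has 31 days, need 5
Result: 2018-07-05

2018-07-05


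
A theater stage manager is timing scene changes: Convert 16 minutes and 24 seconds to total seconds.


Minutes: 16
Extra seconds: 24
Seconds per minute: 60
Minutes to seconds: 16 x 60 = 960
Total: 960 + 24 = 984

984


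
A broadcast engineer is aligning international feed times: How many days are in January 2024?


Month: January
Year: 2024
January is a 31-day month
Total: 31 days

31


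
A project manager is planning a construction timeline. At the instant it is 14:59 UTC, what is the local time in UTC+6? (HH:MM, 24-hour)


Local time: 14:59 at UTC (offset 0h)
Target zone: UTC+6 (offset 6h)
Difference: 6 - (0) = 6 hours
Calculation: 14 + (6) = 20
Result: 20:59

20:59


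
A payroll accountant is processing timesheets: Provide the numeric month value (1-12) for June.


Calendar month order:
5. May
6. June <--
7. July
June is month number 6

6


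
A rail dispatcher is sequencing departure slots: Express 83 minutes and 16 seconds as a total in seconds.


Minutes: 83
Seconds: 16
Convert minutes to seconds: 83 x 60 = 4980
Add remaining seconds: 4980 + 16 = 4996

4996


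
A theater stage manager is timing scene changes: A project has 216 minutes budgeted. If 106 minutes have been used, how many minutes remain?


Total budget: 216 minutes
Time used: 106 minutes
Remaining: 216 - 106 = 110 minutes
Percent used: 49.1%
Percent remaining: 50.9%

110


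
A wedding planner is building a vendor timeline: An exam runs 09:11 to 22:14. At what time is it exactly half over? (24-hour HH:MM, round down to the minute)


Start time: 09:11 = 551 minutes from midnight
End time: 22:14 = 1334 minutes from midnight
Sum: 551 + 1334 = 1885
Midpoint: 1885 / 2 = 942 minutes
Convert: 942 / 60 = 15 hours, 42 minutes
Result: 15:42

15:42


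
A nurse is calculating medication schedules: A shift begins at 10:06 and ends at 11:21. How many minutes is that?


Start time: 10:06 = 606 minutes from midnight
End time: 11:21 = 681 minutes from midnight
Difference: 681 - 606 = 75 minutes
That is 1 hours and 15 minutes

75


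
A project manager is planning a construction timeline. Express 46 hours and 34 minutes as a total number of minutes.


Hours: 46
Extra minutes: 34
Minutes per hour: 60
Hours to minutes: 46 x 60 = 2760
Total: 2760 + 34 = 2794

2794


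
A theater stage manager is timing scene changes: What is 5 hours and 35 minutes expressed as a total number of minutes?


Hours: 5
Minutes: 35
Convert hours to minutes: 5 x 60 = 300
Add remaining minutes: 300 + 35 = 335

335


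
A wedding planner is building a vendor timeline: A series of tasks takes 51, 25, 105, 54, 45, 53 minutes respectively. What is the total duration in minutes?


Durations: 51, 25, 105, 54, 45, 53
Running sum: 51
+ 25 = 76
+ 105 = 181
+ 54 = 235
+ 45 = 280
+ 53 = 333
Total duration: 333 minutes
That is 5 hours and 33 minutes

333


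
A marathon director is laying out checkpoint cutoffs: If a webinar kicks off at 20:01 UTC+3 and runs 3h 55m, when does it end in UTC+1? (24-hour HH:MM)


Start: 20:01 in UTC+3
Step 1 - add duration:
  minutes: 1 + 55 = 56
  hours: 20 + 3 + 0 = 23
  end in UTC+3: 23:56
Step 2 - convert UTC+3 -> UTC+1:
  offset difference: 1 - (3) = -2 hours
  23 + (-2) = 21 -> mod 24 = 21
Result: 21:56 in UTC+1

21:56


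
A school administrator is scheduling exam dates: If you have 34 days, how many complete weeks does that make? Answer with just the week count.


Total days: 34
Days per week: 7
Division: 34 / 7 = 4 remainder 6
Complete weeks: 4
Remaining days: 6

4


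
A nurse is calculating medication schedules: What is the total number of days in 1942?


Year: 1942
Check leap year rules:
Divisible by 4? No
1942 is not a leap year
Days: 365

365


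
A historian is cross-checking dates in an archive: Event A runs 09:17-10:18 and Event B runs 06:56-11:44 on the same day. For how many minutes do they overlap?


Interval A: [557, 618] minutes from midnight
Interval B: [416, 704] minutes from midnight
Overlap start = max(557, 416) = 557
Overlap end = min(618, 704) = 618
Overlap = 618 - 557 = 61 minutes

61


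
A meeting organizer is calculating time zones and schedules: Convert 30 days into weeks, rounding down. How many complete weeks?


Total days: 30
Days per week: 7
Division: 30 / 7 = 4 remainder 2
Complete weeks: 4
Remaining days: 2

4


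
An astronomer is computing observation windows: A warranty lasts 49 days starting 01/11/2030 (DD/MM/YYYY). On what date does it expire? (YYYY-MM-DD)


Start: 2030-11-01
Adding 49 days
Days remaining in November: 29
After November: 20 days still to add
December 2030 has 31 days, need 20
Result: 2030-12-20

2030-12-20


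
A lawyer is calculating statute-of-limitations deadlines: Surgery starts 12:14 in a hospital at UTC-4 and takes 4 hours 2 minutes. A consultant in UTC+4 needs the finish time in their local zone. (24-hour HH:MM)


Start: 12:14 in UTC-4
Step 1 - add duration:
  minutes: 14 + 2 = 16
  hours: 12 + 4 + 0 = 16
  end in UTC-4: 16:16
Step 2 - convert UTC-4 -> UTC+4:
  offset difference: 4 - (-4) = 8 hours
  16 + (8) = 24 -> mod 24 = 0
Result: 00:16 in UTC+4

00:16


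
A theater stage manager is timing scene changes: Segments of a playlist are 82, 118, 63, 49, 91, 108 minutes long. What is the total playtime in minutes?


Durations: 82, 118, 63, 49, 91, 108
Running sum: 82
+ 118 = 200
+ 63 = 263
+ 49 = 312
+ 91 = 403
+ 108 = 511
Total duration: 511 minutes
That is 8 hours and 31 minutes

511


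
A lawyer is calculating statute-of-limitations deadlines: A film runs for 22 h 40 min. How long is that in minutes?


Hours: 22
Minutes: 40
Convert hours to minutes: 22 x 60 = 1320
Add remaining minutes: 1320 + 40 = 1360

1360


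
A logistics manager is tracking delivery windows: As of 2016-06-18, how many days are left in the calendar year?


Start: June 18, 2016
End: December 31, 2016
Days left in June: 12
July: 31
August: 31
September: 30
October: 31
... plus remaining months
Sum of remaining months: 184
Total: 12 + 184 = 196

196


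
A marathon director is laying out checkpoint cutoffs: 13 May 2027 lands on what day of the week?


Date: 2027-05-13
January 1, 2027 is a Friday
Day of year: 133
Offset from Jan 1: 132 days
132 mod 7 = 6
Result: Thursday

Thursday


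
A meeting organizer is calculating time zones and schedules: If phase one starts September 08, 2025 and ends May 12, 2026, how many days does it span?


Start date: 2025-09-08
End date: 2026-05-12
Sep 2025: +23 days
Oct 2025: +31 days
Nov 2025: +30 days
... (6 more months)
Total: 246 days

246


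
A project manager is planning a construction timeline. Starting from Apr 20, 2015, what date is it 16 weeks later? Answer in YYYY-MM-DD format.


Start: 2015-04-20
Weeks to add: 16
Convert to days: 16 x 7 = 112 days
Add 112 days to 2015-04-20
Result: 2015-08-10

2015-08-10


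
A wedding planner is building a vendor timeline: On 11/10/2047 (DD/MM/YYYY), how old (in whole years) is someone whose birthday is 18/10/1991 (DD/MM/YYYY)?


Birth: 1991-10-18
Reference: 2047-10-11
Year difference: 2047 - 1991 = 56
Has birthday (10-18) occurred by 10-11? No
Birthday not yet reached this year -> subtract 1
Age in full years: 55

55


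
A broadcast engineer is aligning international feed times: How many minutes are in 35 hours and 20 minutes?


Hours: 35
Extra minutes: 20
Minutes per hour: 60
Hours to minutes: 35 x 60 = 2100
Total: 2100 + 20 = 2120

2120


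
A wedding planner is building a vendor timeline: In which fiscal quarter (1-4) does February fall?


Month: February (month 2)
Q1: January-March (months 1-3)
Q2: April-June (months 4-6)
Q3: July-September (months 7-9)
Q4: October-December (months 10-12)
Month 2 falls in Q1

1


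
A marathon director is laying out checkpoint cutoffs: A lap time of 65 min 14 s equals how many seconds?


Minutes: 65
Seconds: 14
Convert minutes to seconds: 65 x 60 = 3900
Add remaining seconds: 3900 + 14 = 3914

3914


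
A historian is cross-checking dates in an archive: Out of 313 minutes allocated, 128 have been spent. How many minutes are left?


Total budget: 313 minutes
Time used: 128 minutes
Remaining: 313 - 128 = 185 minutes
Percent used: 40.9%
Percent remaining: 59.1%

185


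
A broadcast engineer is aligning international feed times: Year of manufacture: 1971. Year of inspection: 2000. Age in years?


Birth year: 1971
Current year: 2000
Age = current year - birth year
Age = 2000 - 1971 = 29

29


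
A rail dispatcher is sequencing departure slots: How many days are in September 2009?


Month: September
Year: 2009
September is a 30-day month
Total: 30 days

30


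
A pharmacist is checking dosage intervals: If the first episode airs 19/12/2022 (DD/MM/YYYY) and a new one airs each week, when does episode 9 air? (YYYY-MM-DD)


First occurrence: 2022-12-19 (occurrence 1)
Each occurrence is 7 days after the previous.
Occurrence 9 is 8 weeks after the first.
8 weeks = 56 days
2022-12-19 + 56 days = 2023-02-13

2023-02-13


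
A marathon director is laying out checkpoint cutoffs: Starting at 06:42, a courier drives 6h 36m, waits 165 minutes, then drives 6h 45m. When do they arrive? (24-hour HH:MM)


Depart: 06:42
Leg 1: +396 min -> 13:18
Layover: +165 min -> 16:03
Leg 2: +405 min -> 22:48
Total travel: 966 minutes = 16h 6m
Arrival: 22:48

22:48


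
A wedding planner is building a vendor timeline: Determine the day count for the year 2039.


Year: 2039
Check leap year rules:
Divisible by 4? No
2039 is not a leap year
Days: 365

365


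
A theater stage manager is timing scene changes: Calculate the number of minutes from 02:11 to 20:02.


Start time: 02:11 = 131 minutes from midnight
End time: 20:02 = 1202 minutes from midnight
Difference: 1202 - 131 = 1071 minutes
That is 17 hours and 51 minutes

1071


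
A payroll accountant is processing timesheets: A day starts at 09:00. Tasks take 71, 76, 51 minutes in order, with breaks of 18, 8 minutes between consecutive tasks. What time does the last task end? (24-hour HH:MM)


Start: 09:00 = 540 min from midnight
  after task 1 (71 min): 10:11
  after break (18 min): 10:29
  after task 2 (76 min): 11:45
  after break (8 min): 11:53
  after task 3 (51 min): 12:44
Total elapsed: 224 minutes
End time: 12:44

12:44


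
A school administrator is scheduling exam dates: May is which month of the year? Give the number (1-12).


Calendar month order:
4. April
5. May <--
6. June
May is month number 5

5


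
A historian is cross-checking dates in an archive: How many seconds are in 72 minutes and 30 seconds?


Minutes: 72
Extra seconds: 30
Seconds per minute: 60
Minutes to seconds: 72 x 60 = 4320
Total: 4320 + 30 = 4350

4350


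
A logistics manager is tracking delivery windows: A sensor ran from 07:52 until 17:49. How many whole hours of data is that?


Start: 07:52
End: 17:49
Hour difference: 17 - 7 = 10 hours
Minute difference: 49 - 52 = -3 minutes
Total minutes: 597
Complete hours: 597 / 60 = 9 (remainder 57)

9


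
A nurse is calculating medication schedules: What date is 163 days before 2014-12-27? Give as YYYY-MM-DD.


Start: 2014-12-27
Subtracting 163 days
Days already passed in December: 27
After going back through December: 136 more days to subtract
November 2014: 30 days, 106 remaining
October 2014: 31 days, 75 remaining
September 2014: 30 days, 45 remaining
August 2014: 31 days, 14 remaining
Result: 2014-07-17

2014-07-17


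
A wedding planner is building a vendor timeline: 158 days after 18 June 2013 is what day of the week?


Start: 2013-06-18 (Tuesday)
Step 1 - find target date: add 158 days
  2013-06-18 + 158 days = 2013-11-23
Step 2 - day of week:
  158 mod 7 = 4
  Tuesday + 4 days -> Saturday
Result: Saturday (2013-11-23)

Saturday


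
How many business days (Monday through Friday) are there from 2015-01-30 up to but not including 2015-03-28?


Start: 2015-01-30 (Friday)
End (exclusive): 2015-03-28 (Saturday)
Total calendar days: 57
Full weeks: 57 // 7 = 8 -> 40 weekdays
Remaining 1 days starting on Friday:
  Fri(w) -> 1 weekdays
Total business days: 40 + 1 = 41

41


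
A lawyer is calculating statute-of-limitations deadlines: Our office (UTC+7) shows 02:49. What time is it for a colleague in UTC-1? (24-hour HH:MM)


Local time: 02:49 at UTC+7 (offset 7h)
Target zone: UTC-1 (offset -1h)
Difference: -1 - (7) = -8 hours
Calculation: 2 + (-8) = -6
Wraparound: (-6) mod 24 = 18
Result: 18:49

18:49


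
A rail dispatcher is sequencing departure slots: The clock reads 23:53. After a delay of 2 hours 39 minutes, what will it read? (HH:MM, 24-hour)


Start time: 23:53
Adding: 2 hours 39 minutes
Minutes: 53 + 39 = 92
Minute overflow: 92 >= 60, so carry 1 hour, minutes = 32
Hours: 23 + 2 + 1 = 26
Hour wraparound: 26 mod 24 = 2
Result: 02:32

02:32


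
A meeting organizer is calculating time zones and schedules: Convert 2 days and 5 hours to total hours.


Days: 2
Extra hours: 5
Hours per day: 24
Days to hours: 2 x 24 = 48
Total: 48 + 5 = 53

53


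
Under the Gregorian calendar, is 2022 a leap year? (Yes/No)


Year: 2022
Divisible by 4? 2022 / 4 = 505.5 -> No
Not divisible by 4, so NOT a leap year

No


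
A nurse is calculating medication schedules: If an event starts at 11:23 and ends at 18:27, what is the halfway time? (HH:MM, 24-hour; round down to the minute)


Start time: 11:23 = 683 minutes from midnight
End time: 18:27 = 1107 minutes from midnight
Sum: 683 + 1107 = 1790
Midpoint: 1790 / 2 = 895 minutes
Convert: 895 / 60 = 14 hours, 55 minutes
Result: 14:55

14:55


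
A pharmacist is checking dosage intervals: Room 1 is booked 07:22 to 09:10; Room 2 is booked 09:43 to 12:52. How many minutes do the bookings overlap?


Interval A: [442, 550] minutes from midnight
Interval B: [583, 772] minutes from midnight
Overlap start = max(442, 583) = 583
Overlap end = min(550, 772) = 550
End <= start, so the intervals do not overlap: 0 minutes

0


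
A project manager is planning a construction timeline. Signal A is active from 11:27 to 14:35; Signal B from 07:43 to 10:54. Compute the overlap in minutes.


Interval A: [687, 875] minutes from midnight
Interval B: [463, 654] minutes from midnight
Overlap start = max(687, 463) = 687
Overlap end = min(875, 654) = 654
End <= start, so the intervals do not overlap: 0 minutes

0


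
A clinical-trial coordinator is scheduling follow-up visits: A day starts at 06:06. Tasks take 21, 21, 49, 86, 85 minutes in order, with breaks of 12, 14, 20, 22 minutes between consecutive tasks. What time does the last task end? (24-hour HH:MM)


Start: 06:06 = 366 min from midnight
  after task 1 (21 min): 06:27
  after break (12 min): 06:39
  after task 2 (21 min): 07:00
  after break (14 min): 07:14
  after task 3 (49 min): 08:03
  after break (20 min): 08:23
  after task 4 (86 min): 09:49
  after break (22 min): 10:11
  after task 5 (85 min): 11:36
Total elapsed: 330 minutes
End time: 11:36

11:36


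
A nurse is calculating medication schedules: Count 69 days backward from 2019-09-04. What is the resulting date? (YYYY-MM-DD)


Start: 2019-09-04
Subtracting 69 days
Days already passed in September: 4
After going back through September: 65 more days to subtract
August 2019: 31 days, 34 remaining
July 2019: 31 days, 3 remaining
June 2019 has 30 days, need 3
Result: 2019-06-27

2019-06-27


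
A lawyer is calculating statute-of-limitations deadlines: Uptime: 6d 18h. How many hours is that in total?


Days: 6
Extra hours: 18
Hours per day: 24
Days to hours: 6 x 24 = 144
Total: 144 + 18 = 162

162


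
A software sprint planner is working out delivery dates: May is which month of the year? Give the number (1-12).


Calendar month order:
4. April
5. May <--
6. June
May is month number 5

5


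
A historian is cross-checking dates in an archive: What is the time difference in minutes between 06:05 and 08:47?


Start time: 06:05 = 365 minutes from midnight
End time: 08:47 = 527 minutes from midnight
Difference: 527 - 365 = 162 minutes
That is 2 hours and 42 minutes

162


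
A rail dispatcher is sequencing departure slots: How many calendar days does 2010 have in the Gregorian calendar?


Year: 2010
Check leap year rules:
Divisible by 4? No
2010 is not a leap year
Days: 365

365


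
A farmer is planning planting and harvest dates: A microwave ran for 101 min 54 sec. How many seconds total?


Minutes: 101
Extra seconds: 54
Seconds per minute: 60
Minutes to seconds: 101 x 60 = 6060
Total: 6060 + 54 = 6114

6114


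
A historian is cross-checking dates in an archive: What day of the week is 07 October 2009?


Date: 2009-10-07
January 1, 2009 is a Thursday
Day of year: 280
Offset from Jan 1: 279 days
279 mod 7 = 6
Result: Wednesday

Wednesday


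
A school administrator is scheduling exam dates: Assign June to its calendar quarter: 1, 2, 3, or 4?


Month: June (month 6)
Q1: January-March (months 1-3)
Q2: April-June (months 4-6)
Q3: July-September (months 7-9)
Q4: October-December (months 10-12)
Month 6 falls in Q2

2


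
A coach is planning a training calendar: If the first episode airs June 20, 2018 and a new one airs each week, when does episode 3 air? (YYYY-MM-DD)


First occurrence: 2018-06-20 (occurrence 1)
Each occurrence is 7 days after the previous.
Occurrence 3 is 2 weeks after the first.
2 weeks = 14 days
2018-06-20 + 14 days = 2018-07-04

2018-07-04


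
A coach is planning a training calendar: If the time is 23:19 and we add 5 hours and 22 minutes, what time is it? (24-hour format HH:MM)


Start time: 23:19
Adding: 5 hours 22 minutes
Minutes: 19 + 22 = 41
Hours: 23 + 5 + 0 = 28
Hour wraparound: 28 mod 24 = 4
Result: 04:41

04:41


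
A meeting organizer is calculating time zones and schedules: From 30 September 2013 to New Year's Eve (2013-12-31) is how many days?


Start: September 30, 2013
End: December 31, 2013
Days left in September: 0
October: 31
November: 30
December: 31
Sum of remaining months: 92
Total: 0 + 92 = 92

92


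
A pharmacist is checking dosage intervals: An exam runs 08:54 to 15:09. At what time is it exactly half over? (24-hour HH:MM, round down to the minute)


Start time: 08:54 = 534 minutes from midnight
End time: 15:09 = 909 minutes from midnight
Sum: 534 + 909 = 1443
Midpoint: 1443 / 2 = 721 minutes
Convert: 721 / 60 = 12 hours, 1 minutes
Result: 12:01

12:01


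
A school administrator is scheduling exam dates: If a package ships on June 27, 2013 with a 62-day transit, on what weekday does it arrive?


Start: 2013-06-27 (Thursday)
Step 1 - find target date: add 62 days
  2013-06-27 + 62 days = 2013-08-28
Step 2 - day of week:
  62 mod 7 = 6
  Thursday + 6 days -> Wednesday
Result: Wednesday (2013-08-28)

Wednesday


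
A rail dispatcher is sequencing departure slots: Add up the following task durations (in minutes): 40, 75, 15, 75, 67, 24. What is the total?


Durations: 40, 75, 15, 75, 67, 24
Running sum: 40
+ 75 = 115
+ 15 = 130
+ 75 = 205
+ 67 = 272
+ 24 = 296
Total duration: 296 minutes
That is 4 hours and 56 minutes

296


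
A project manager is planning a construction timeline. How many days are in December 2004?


Month: December
Year: 2004
December is a 31-day month
Total: 31 days

31


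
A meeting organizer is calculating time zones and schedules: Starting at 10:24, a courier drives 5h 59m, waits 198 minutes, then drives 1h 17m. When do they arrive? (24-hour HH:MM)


Depart: 10:24
Leg 1: +359 min -> 16:23
Layover: +198 min -> 19:41
Leg 2: +77 min -> 20:58
Total travel: 634 minutes = 10h 34m
Arrival: 20:58

20:58


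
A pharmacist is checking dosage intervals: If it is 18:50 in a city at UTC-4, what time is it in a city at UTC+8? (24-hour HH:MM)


Local time: 18:50 at UTC-4 (offset -4h)
Target zone: UTC+8 (offset 8h)
Difference: 8 - (-4) = 12 hours
Calculation: 18 + (12) = 30
Wraparound: (30) mod 24 = 6
Result: 06:50

06:50


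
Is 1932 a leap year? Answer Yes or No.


Year: 1932
Divisible by 4? 1932 / 4 = 483.0 -> Yes
Divisible by 100? 1932 / 100 = 19.32 -> No
Divisible by 4 but not 100, so it IS a leap year

Yes


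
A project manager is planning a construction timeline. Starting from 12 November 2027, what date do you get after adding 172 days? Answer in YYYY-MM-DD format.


Start: 2027-11-12
Adding 172 days
Days remaining in November: 18
After November: 154 days still to add
December 2027: 31 days, 123 remaining
January 2028: 31 days, 92 remaining
February 2028: 29 days, 63 remaining
March 2028: 31 days, 32 remaining
Result: 2028-05-02

2028-05-02


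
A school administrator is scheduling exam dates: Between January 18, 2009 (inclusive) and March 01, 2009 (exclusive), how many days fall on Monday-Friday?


Start: 2009-01-18 (Sunday)
End (exclusive): 2009-03-01 (Sunday)
Total calendar days: 42
Full weeks: 42 // 7 = 6 -> 30 weekdays
Remaining 0 days starting on Sunday:
Total business days: 30 + 0 = 30

30


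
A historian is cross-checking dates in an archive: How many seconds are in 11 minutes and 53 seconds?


Minutes: 11
Seconds: 53
Convert minutes to seconds: 11 x 60 = 660
Add remaining seconds: 660 + 53 = 713

713


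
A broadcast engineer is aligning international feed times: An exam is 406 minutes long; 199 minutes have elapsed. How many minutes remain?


Total budget: 406 minutes
Time used: 199 minutes
Remaining: 406 - 199 = 207 minutes
Percent used: 49.0%
Percent remaining: 51.0%

207
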